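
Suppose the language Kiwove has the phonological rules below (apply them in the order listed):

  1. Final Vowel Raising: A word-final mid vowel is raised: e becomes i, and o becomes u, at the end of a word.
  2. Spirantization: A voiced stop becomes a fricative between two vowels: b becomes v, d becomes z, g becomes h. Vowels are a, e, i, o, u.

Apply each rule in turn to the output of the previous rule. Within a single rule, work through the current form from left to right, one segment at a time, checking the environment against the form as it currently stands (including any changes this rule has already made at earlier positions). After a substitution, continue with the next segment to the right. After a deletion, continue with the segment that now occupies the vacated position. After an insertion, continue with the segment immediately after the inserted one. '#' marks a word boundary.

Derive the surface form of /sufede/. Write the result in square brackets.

1 Final Vowel Raising: [sufede] → [sufedi]
2 Spirantization: [sufedi] → [sufezi]

[sufezi]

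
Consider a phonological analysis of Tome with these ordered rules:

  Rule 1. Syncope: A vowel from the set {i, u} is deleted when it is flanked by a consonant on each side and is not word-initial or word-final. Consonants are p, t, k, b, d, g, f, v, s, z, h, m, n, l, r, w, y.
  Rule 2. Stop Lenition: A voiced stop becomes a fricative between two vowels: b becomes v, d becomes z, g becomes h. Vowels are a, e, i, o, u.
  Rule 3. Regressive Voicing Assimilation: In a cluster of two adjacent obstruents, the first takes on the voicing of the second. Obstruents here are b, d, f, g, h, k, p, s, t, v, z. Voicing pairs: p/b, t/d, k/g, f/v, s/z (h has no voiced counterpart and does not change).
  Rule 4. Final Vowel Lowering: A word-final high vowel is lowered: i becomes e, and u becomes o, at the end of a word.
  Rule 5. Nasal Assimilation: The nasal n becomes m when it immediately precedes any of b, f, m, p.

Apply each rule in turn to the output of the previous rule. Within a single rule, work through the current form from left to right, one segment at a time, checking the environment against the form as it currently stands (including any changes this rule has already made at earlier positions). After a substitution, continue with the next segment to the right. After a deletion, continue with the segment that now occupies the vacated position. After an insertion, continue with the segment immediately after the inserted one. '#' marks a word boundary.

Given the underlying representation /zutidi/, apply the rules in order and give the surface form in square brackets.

Rule 1 Syncope: [zutidi] → [ztdi]
Rule 2 Stop Lenition: no change — [ztdi]
Rule 3 Regressive Voicing Assimilation: [ztdi] → [sddi]
Rule 4 Final Vowel Lowering: [sddi] → [sdde]
Rule 5 Nasal Assimilation: no change — [sdde]

[sdde]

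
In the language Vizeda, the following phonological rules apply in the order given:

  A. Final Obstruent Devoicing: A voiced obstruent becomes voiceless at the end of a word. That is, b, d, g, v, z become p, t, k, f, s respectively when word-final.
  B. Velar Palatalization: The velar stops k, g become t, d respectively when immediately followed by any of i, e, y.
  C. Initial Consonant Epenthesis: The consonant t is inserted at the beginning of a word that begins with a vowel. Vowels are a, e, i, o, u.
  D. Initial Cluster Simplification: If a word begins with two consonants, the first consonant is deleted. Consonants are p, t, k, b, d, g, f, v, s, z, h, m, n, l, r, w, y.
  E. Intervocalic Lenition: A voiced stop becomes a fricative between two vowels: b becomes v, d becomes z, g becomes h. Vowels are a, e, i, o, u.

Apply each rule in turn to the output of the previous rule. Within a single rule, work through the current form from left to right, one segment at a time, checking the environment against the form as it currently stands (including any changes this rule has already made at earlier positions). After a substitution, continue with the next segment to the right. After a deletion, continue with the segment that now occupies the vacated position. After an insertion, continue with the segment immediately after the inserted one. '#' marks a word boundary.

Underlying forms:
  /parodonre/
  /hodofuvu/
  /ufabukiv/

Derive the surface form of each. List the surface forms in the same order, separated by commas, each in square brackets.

/parodonre/:
  A Final Obstruent Devoicing: no change — [parodonre]
  B Velar Palatalization: no change — [parodonre]
  C Initial Consonant Epenthesis: no change — [parodonre]
  D Initial Cluster Simplification: no change — [parodonre]
  E Intervocalic Lenition: [parodonre] → [parozonre]
/hodofuvu/:
  A Final Obstruent Devoicing: no change — [hodofuvu]
  B Velar Palatalization: no change — [hodofuvu]
  C Initial Consonant Epenthesis: no change — [hodofuvu]
  D Initial Cluster Simplification: no change — [hodofuvu]
  E Intervocalic Lenition: [hodofuvu] → [hozofuvu]
/ufabukiv/:
  A Final Obstruent Devoicing: [ufabukiv] → [ufabukif]
  B Velar Palatalization: [ufabukif] → [ufabutif]
  C Initial Consonant Epenthesis: [ufabutif] → [tufabutif]
  D Initial Cluster Simplification: no change — [tufabutif]
  E Intervocalic Lenition: [tufabutif] → [tufavutif]

[parozonre], [hozofuvu], [tufavutif]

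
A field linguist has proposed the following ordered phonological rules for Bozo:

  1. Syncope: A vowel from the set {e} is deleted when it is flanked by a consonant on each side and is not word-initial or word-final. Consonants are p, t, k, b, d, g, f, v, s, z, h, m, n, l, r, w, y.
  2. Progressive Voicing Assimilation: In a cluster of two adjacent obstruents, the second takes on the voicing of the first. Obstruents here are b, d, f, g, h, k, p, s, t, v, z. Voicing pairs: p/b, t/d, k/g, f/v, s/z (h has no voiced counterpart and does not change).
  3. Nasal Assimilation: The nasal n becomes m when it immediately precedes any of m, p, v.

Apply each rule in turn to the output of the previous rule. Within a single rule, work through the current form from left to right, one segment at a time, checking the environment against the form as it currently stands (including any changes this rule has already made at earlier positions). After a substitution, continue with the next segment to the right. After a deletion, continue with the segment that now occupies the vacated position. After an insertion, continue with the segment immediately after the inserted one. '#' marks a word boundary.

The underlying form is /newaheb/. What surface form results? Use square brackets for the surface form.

[nwahp]

1 Syncope: [newaheb] → [nwahb]
2 Progressive Voicing Assimilation: [nwahb] → [nwahp]
3 Nasal Assimilation: no change — [nwahp]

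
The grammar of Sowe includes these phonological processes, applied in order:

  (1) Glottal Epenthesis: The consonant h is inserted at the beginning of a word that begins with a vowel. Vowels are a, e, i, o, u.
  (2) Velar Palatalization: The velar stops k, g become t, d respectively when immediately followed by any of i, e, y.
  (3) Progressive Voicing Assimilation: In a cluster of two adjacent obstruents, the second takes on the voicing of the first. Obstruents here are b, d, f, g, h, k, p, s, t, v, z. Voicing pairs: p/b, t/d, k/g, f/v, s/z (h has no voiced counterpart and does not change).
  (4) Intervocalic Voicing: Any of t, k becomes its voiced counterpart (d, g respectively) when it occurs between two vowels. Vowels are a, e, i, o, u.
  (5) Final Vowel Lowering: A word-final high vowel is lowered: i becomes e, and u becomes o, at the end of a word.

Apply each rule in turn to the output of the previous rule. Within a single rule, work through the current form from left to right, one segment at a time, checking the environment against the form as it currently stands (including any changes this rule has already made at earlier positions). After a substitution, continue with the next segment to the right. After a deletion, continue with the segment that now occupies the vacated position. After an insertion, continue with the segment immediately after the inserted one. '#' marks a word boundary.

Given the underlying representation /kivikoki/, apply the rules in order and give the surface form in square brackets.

(1) Glottal Epenthesis: no change — [kivikoki]
(2) Velar Palatalization: [kivikoki] → [tivikoti]
(3) Progressive Voicing Assimilation: no change — [tivikoti]
(4) Intervocalic Voicing: [tivikoti] → [tivigodi]
(5) Final Vowel Lowering: [tivigodi] → [tivigode]

[tivigode]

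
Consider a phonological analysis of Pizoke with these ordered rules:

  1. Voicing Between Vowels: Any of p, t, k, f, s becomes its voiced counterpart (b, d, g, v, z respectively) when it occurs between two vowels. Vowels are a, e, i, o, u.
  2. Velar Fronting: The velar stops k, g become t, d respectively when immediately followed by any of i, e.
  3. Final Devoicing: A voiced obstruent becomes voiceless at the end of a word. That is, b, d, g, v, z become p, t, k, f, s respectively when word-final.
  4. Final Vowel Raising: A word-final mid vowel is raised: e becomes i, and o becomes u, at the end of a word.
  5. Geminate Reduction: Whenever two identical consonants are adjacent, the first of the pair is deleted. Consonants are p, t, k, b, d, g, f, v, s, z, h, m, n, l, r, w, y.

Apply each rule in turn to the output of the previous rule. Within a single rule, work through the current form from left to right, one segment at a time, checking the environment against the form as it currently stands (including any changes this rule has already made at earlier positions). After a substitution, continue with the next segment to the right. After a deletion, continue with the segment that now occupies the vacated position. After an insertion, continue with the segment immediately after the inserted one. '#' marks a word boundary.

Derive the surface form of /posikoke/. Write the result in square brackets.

1 Voicing Between Vowels: [posikoke] → [pozigoge]
2 Velar Fronting: [pozigoge] → [pozigode]
3 Final Devoicing: no change — [pozigode]
4 Final Vowel Raising: [pozigode] → [pozigodi]
5 Geminate Reduction: no change — [pozigodi]

[pozigodi]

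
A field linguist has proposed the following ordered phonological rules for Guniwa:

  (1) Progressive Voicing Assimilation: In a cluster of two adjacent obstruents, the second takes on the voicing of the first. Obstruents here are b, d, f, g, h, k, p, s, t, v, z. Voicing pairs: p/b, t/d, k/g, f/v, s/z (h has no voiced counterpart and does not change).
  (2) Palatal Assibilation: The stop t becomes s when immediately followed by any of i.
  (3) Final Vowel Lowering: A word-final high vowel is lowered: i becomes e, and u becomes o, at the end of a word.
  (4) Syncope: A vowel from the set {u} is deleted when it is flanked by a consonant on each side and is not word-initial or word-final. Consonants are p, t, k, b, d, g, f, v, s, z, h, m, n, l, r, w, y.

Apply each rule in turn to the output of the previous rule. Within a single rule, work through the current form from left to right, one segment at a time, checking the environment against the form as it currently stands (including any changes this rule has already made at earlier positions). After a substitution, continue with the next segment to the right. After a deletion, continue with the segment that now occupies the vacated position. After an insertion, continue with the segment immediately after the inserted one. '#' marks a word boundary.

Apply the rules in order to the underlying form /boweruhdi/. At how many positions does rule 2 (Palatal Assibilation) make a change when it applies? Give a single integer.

1

(1) Progressive Voicing Assimilation: [boweruhdi] → [boweruhti]
(2) Palatal Assibilation: [boweruhti] → [boweruhsi]
(3) Final Vowel Lowering: [boweruhsi] → [boweruhse]
(4) Syncope: [boweruhse] → [bowerhse]
Rule 2 changed 1 position(s).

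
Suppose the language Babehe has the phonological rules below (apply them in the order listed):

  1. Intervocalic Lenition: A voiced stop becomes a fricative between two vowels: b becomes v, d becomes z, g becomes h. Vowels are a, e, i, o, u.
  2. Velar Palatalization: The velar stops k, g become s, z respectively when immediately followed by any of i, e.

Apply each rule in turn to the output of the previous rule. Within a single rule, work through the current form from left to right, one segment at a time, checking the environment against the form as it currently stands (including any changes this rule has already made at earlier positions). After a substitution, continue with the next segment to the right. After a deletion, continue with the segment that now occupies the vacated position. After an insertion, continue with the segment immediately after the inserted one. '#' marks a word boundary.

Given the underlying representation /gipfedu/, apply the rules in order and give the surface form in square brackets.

1 Intervocalic Lenition: [gipfedu] → [gipfezu]
2 Velar Palatalization: [gipfezu] → [zipfezu]

[zipfezu]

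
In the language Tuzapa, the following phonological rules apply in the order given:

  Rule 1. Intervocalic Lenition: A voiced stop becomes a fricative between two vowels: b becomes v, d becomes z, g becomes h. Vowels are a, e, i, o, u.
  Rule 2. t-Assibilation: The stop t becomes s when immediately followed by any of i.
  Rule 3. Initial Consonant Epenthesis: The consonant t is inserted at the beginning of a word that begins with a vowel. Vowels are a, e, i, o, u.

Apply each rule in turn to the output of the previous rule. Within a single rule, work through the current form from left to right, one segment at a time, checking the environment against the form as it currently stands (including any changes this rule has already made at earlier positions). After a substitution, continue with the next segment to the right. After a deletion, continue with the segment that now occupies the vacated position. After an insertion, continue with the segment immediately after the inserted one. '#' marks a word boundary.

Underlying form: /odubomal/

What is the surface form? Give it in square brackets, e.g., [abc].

Rule 1 Intervocalic Lenition: [odubomal] → [ozuvomal]
Rule 2 t-Assibilation: no change — [ozuvomal]
Rule 3 Initial Consonant Epenthesis: [ozuvomal] → [tozuvomal]

[tozuvomal]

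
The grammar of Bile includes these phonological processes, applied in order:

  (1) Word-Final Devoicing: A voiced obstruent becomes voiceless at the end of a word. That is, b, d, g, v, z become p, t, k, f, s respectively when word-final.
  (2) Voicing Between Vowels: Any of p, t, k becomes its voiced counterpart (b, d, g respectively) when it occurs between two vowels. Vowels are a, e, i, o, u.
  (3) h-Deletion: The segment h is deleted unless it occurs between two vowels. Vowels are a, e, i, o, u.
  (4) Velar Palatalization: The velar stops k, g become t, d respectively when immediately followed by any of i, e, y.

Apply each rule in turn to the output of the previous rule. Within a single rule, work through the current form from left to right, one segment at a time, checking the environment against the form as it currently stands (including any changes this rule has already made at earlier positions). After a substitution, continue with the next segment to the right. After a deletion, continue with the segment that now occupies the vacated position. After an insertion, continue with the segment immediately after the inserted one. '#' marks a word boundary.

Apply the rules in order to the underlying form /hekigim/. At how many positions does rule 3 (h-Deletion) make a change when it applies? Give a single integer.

1

(1) Word-Final Devoicing: no change — [hekigim]
(2) Voicing Between Vowels: [hekigim] → [hegigim]
(3) h-Deletion: [hegigim] → [egigim]
(4) Velar Palatalization: [egigim] → [edidim]
Rule 3 changed 1 position(s).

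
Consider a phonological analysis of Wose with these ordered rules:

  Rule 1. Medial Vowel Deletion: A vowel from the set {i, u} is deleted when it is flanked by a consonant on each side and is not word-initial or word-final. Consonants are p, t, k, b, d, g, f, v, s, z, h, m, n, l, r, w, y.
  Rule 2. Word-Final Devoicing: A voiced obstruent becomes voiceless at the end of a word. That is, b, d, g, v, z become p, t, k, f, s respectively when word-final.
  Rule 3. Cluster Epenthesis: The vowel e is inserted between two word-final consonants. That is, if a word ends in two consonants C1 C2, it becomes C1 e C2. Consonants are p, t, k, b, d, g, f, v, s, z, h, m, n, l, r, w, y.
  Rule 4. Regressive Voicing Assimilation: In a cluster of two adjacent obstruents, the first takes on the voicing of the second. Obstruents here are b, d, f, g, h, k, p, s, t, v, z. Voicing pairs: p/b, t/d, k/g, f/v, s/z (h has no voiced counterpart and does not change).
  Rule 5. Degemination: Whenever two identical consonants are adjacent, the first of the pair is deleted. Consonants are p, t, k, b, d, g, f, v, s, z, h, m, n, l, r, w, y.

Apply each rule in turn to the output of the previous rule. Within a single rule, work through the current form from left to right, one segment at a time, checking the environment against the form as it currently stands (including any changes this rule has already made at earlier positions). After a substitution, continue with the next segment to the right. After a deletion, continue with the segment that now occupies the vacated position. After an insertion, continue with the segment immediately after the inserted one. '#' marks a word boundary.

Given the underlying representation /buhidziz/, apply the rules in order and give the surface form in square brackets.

[phdzes]

Rule 1 Medial Vowel Deletion: [buhidziz] → [bhdzz]
Rule 2 Word-Final Devoicing: [bhdzz] → [bhdzs]
Rule 3 Cluster Epenthesis: [bhdzs] → [bhdzes]
Rule 4 Regressive Voicing Assimilation: [bhdzes] → [phdzes]
Rule 5 Degemination: no change — [phdzes]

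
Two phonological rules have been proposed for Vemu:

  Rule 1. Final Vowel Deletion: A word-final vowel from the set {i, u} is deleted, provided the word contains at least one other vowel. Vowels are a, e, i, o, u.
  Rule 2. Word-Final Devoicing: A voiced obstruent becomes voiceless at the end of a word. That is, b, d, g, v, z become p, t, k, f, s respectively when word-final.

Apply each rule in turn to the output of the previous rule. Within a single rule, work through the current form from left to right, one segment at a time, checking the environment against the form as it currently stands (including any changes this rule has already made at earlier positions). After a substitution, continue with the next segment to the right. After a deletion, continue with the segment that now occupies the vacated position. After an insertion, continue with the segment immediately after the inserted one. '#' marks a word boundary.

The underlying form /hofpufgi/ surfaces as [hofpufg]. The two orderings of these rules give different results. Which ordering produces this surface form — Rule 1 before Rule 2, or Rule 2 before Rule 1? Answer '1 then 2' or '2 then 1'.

2 then 1

Order 1 then 2:
  1 Final Vowel Deletion: [hofpufgi] → [hofpufg]
  2 Word-Final Devoicing: [hofpufg] → [hofpufk]
  result: [hofpufk]
Order 2 then 1:
  2 Word-Final Devoicing: no change — [hofpufgi]
  1 Final Vowel Deletion: [hofpufgi] → [hofpufg]
  result: [hofpufg]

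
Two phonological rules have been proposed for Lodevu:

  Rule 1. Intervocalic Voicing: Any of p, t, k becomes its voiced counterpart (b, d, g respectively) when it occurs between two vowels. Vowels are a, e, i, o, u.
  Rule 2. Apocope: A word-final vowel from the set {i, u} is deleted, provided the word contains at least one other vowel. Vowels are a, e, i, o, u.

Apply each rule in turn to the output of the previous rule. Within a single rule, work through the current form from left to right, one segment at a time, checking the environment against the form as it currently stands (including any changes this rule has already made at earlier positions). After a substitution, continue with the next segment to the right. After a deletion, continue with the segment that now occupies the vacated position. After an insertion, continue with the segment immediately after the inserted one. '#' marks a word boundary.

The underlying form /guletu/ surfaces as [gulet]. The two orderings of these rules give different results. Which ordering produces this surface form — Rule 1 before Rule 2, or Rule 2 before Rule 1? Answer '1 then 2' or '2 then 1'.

Order 1 then 2:
  1 Intervocalic Voicing: [guletu] → [guledu]
  2 Apocope: [guledu] → [guled]
  result: [guled]
Order 2 then 1:
  2 Apocope: [guletu] → [gulet]
  1 Intervocalic Voicing: no change — [gulet]
  result: [gulet]

2 then 1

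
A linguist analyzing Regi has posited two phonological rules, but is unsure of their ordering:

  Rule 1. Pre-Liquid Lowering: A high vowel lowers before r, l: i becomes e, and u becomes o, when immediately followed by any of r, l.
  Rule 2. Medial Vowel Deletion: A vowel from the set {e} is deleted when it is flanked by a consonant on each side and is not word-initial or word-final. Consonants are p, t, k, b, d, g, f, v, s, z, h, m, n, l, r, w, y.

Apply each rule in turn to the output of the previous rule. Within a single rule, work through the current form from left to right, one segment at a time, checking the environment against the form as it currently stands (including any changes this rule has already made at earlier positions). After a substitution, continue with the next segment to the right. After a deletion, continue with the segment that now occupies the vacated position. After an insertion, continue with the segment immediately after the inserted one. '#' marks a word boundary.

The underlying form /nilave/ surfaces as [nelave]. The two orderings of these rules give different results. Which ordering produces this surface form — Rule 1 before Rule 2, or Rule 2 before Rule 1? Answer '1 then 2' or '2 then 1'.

2 then 1

Order 1 then 2:
  1 Pre-Liquid Lowering: [nilave] → [nelave]
  2 Medial Vowel Deletion: [nelave] → [nlave]
  result: [nlave]
Order 2 then 1:
  2 Medial Vowel Deletion: no change — [nilave]
  1 Pre-Liquid Lowering: [nilave] → [nelave]
  result: [nelave]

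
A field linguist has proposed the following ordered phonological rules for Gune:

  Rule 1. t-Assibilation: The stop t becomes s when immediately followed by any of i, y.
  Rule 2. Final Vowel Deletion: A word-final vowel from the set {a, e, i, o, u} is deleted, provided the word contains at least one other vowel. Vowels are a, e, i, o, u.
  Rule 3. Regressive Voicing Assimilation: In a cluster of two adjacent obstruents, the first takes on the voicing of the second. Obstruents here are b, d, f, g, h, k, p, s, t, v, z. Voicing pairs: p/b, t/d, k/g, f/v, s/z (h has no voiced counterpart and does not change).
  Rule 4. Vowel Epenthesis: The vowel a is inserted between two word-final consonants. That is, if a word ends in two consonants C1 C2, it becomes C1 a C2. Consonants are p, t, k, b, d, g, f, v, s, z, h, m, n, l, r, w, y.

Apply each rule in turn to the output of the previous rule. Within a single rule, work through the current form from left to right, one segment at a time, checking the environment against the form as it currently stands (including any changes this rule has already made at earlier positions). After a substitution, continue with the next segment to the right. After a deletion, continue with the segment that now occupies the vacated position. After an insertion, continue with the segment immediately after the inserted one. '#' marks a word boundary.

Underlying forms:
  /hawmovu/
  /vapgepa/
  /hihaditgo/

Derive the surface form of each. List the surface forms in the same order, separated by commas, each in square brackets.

[hawmov], [vabgep], [hihadidag]

/hawmovu/:
  Rule 1 t-Assibilation: no change — [hawmovu]
  Rule 2 Final Vowel Deletion: [hawmovu] → [hawmov]
  Rule 3 Regressive Voicing Assimilation: no change — [hawmov]
  Rule 4 Vowel Epenthesis: no change — [hawmov]
/vapgepa/:
  Rule 1 t-Assibilation: no change — [vapgepa]
  Rule 2 Final Vowel Deletion: [vapgepa] → [vapgep]
  Rule 3 Regressive Voicing Assimilation: [vapgep] → [vabgep]
  Rule 4 Vowel Epenthesis: no change — [vabgep]
/hihaditgo/:
  Rule 1 t-Assibilation: no change — [hihaditgo]
  Rule 2 Final Vowel Deletion: [hihaditgo] → [hihaditg]
  Rule 3 Regressive Voicing Assimilation: [hihaditg] → [hihadidg]
  Rule 4 Vowel Epenthesis: [hihadidg] → [hihadidag]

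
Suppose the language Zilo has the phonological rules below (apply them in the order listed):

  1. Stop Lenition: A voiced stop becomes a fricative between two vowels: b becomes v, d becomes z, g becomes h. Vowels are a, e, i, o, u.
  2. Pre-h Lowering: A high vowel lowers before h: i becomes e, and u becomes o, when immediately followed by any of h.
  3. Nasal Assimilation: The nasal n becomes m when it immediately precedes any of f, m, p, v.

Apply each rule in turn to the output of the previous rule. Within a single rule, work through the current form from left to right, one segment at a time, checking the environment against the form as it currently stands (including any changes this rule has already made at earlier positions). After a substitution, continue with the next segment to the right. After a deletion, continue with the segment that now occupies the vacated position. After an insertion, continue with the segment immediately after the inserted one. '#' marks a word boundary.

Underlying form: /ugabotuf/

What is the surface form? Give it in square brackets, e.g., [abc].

[ohavotuf]

1 Stop Lenition: [ugabotuf] → [uhavotuf]
2 Pre-h Lowering: [uhavotuf] → [ohavotuf]
3 Nasal Assimilation: no change — [ohavotuf]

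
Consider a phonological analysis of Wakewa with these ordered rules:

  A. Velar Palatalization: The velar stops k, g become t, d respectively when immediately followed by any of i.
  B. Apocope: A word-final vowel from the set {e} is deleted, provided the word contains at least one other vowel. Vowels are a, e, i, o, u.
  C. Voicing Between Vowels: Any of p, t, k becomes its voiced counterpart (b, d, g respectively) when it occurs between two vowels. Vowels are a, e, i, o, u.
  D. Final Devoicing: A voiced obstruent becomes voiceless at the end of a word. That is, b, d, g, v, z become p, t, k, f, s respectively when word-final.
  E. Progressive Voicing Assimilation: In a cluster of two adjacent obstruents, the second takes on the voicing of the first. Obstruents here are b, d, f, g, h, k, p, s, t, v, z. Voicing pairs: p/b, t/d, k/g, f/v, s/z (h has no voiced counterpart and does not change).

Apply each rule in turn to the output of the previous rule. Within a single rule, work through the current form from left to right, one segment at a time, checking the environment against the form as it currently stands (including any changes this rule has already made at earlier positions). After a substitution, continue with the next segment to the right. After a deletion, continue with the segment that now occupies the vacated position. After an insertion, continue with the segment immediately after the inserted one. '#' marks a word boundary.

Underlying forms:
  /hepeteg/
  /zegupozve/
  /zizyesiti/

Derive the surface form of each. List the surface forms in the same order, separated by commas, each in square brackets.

/hepeteg/:
  A Velar Palatalization: no change — [hepeteg]
  B Apocope: no change — [hepeteg]
  C Voicing Between Vowels: [hepeteg] → [hebedeg]
  D Final Devoicing: [hebedeg] → [hebedek]
  E Progressive Voicing Assimilation: no change — [hebedek]
/zegupozve/:
  A Velar Palatalization: no change — [zegupozve]
  B Apocope: [zegupozve] → [zegupozv]
  C Voicing Between Vowels: [zegupozv] → [zegubozv]
  D Final Devoicing: [zegubozv] → [zegubozf]
  E Progressive Voicing Assimilation: [zegubozf] → [zegubozv]
/zizyesiti/:
  A Velar Palatalization: no change — [zizyesiti]
  B Apocope: no change — [zizyesiti]
  C Voicing Between Vowels: [zizyesiti] → [zizyesidi]
  D Final Devoicing: no change — [zizyesidi]
  E Progressive Voicing Assimilation: no change — [zizyesidi]

[hebedek], [zegubozv], [zizyesidi]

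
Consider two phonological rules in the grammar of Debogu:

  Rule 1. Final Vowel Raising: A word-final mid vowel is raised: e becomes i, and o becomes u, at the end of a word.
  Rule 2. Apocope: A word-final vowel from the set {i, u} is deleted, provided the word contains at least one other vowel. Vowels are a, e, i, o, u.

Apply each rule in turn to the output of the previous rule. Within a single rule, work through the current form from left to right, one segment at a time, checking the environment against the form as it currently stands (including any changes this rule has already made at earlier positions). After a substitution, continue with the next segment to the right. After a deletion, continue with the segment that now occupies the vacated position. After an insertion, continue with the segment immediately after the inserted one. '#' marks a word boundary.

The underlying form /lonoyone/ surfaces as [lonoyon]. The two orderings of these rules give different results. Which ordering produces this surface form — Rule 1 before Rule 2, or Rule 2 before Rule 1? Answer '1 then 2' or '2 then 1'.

1 then 2

Order 1 then 2:
  1 Final Vowel Raising: [lonoyone] → [lonoyoni]
  2 Apocope: [lonoyoni] → [lonoyon]
  result: [lonoyon]
Order 2 then 1:
  2 Apocope: no change — [lonoyone]
  1 Final Vowel Raising: [lonoyone] → [lonoyoni]
  result: [lonoyoni]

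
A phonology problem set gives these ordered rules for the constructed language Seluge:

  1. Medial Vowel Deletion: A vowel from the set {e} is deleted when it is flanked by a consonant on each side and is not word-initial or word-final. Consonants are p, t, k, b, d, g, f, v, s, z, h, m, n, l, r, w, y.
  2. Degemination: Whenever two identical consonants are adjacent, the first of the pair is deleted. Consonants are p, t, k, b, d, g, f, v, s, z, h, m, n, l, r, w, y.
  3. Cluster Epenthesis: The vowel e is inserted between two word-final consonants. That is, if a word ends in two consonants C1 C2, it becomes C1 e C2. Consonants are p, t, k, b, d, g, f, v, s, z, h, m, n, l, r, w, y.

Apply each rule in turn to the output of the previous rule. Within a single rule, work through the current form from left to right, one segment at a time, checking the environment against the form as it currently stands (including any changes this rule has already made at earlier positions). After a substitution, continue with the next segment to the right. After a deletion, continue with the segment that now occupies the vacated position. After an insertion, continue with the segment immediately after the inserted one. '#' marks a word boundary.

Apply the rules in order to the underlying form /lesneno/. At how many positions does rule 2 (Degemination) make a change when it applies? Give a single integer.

1 Medial Vowel Deletion: [lesneno] → [lsnno]
2 Degemination: [lsnno] → [lsno]
3 Cluster Epenthesis: no change — [lsno]
Rule 2 changed 1 position(s).

1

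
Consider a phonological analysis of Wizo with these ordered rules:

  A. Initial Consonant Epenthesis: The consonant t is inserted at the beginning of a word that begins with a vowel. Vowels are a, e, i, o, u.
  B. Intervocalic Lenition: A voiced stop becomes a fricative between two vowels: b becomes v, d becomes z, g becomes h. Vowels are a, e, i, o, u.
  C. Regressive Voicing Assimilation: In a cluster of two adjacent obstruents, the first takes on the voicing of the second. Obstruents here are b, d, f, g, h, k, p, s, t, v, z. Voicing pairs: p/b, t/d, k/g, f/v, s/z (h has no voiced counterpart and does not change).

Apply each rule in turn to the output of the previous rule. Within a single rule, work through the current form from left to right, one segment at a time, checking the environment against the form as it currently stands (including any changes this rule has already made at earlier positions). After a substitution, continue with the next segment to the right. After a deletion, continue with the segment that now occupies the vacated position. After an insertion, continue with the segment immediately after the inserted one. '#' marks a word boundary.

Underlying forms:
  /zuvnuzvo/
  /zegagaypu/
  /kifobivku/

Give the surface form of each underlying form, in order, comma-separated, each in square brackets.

/zuvnuzvo/:
  A Initial Consonant Epenthesis: no change — [zuvnuzvo]
  B Intervocalic Lenition: no change — [zuvnuzvo]
  C Regressive Voicing Assimilation: no change — [zuvnuzvo]
/zegagaypu/:
  A Initial Consonant Epenthesis: no change — [zegagaypu]
  B Intervocalic Lenition: [zegagaypu] → [zehahaypu]
  C Regressive Voicing Assimilation: no change — [zehahaypu]
/kifobivku/:
  A Initial Consonant Epenthesis: no change — [kifobivku]
  B Intervocalic Lenition: [kifobivku] → [kifovivku]
  C Regressive Voicing Assimilation: [kifovivku] → [kifovifku]

[zuvnuzvo], [zehahaypu], [kifovifku]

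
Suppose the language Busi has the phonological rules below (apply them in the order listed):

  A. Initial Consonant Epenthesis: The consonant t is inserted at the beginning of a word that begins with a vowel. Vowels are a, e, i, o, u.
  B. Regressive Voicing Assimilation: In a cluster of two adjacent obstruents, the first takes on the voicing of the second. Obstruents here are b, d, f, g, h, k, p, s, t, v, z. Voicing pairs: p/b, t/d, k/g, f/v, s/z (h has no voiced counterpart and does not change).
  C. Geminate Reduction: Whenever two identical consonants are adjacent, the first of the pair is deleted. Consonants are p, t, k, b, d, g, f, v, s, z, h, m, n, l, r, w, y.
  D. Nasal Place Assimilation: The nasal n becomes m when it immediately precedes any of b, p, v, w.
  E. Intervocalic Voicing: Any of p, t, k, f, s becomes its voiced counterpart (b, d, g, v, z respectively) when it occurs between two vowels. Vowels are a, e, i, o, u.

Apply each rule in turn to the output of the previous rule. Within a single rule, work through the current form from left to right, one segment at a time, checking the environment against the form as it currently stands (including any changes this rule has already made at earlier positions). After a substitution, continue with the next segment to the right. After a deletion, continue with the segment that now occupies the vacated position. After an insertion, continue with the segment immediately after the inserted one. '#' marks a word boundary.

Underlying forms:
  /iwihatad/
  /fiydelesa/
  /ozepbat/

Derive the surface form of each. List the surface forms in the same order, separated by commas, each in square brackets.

[tiwihadad], [fiydeleza], [tozebat]

/iwihatad/:
  A Initial Consonant Epenthesis: [iwihatad] → [tiwihatad]
  B Regressive Voicing Assimilation: no change — [tiwihatad]
  C Geminate Reduction: no change — [tiwihatad]
  D Nasal Place Assimilation: no change — [tiwihatad]
  E Intervocalic Voicing: [tiwihatad] → [tiwihadad]
/fiydelesa/:
  A Initial Consonant Epenthesis: no change — [fiydelesa]
  B Regressive Voicing Assimilation: no change — [fiydelesa]
  C Geminate Reduction: no change — [fiydelesa]
  D Nasal Place Assimilation: no change — [fiydelesa]
  E Intervocalic Voicing: [fiydelesa] → [fiydeleza]
/ozepbat/:
  A Initial Consonant Epenthesis: [ozepbat] → [tozepbat]
  B Regressive Voicing Assimilation: [tozepbat] → [tozebbat]
  C Geminate Reduction: [tozebbat] → [tozebat]
  D Nasal Place Assimilation: no change — [tozebat]
  E Intervocalic Voicing: no change — [tozebat]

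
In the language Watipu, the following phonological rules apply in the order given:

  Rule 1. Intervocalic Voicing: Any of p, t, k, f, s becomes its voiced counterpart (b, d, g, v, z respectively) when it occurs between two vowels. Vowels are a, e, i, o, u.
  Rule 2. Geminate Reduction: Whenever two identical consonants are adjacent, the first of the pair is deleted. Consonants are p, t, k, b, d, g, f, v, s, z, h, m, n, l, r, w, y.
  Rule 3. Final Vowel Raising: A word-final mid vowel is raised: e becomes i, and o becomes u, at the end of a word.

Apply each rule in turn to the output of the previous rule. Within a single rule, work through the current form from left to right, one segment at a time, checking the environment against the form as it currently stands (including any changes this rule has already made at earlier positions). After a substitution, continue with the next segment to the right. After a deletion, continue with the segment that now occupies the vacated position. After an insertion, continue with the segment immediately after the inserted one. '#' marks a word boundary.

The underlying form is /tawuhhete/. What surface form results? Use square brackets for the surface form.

Rule 1 Intervocalic Voicing: [tawuhhete] → [tawuhhede]
Rule 2 Geminate Reduction: [tawuhhede] → [tawuhede]
Rule 3 Final Vowel Raising: [tawuhede] → [tawuhedi]

[tawuhedi]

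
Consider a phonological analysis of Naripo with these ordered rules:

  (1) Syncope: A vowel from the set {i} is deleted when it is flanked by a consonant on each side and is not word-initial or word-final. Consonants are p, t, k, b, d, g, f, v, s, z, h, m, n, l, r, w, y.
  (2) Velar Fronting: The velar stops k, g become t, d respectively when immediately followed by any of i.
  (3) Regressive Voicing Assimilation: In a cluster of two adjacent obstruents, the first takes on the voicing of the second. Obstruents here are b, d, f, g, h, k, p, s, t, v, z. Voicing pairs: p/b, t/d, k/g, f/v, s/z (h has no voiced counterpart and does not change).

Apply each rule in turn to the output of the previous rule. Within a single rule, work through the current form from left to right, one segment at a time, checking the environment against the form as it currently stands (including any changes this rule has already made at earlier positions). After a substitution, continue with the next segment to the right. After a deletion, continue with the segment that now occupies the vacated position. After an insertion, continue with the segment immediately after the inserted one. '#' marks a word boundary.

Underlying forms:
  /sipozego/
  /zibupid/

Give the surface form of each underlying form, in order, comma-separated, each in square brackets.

[spozego], [zbubd]

/sipozego/:
  (1) Syncope: [sipozego] → [spozego]
  (2) Velar Fronting: no change — [spozego]
  (3) Regressive Voicing Assimilation: no change — [spozego]
/zibupid/:
  (1) Syncope: [zibupid] → [zbupd]
  (2) Velar Fronting: no change — [zbupd]
  (3) Regressive Voicing Assimilation: [zbupd] → [zbubd]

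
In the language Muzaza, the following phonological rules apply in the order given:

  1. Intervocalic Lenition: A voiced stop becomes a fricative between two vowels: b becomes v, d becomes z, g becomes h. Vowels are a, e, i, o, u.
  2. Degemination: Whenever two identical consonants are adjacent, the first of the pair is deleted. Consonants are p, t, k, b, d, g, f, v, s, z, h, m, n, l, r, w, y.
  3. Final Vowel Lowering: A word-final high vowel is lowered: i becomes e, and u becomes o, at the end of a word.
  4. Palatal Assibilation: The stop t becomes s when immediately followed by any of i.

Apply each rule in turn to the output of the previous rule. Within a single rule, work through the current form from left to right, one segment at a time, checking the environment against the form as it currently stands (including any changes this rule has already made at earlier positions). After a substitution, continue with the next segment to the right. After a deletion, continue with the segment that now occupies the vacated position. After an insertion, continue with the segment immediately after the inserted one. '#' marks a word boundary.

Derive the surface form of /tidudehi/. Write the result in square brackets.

[sizuzehe]

1 Intervocalic Lenition: [tidudehi] → [tizuzehi]
2 Degemination: no change — [tizuzehi]
3 Final Vowel Lowering: [tizuzehi] → [tizuzehe]
4 Palatal Assibilation: [tizuzehe] → [sizuzehe]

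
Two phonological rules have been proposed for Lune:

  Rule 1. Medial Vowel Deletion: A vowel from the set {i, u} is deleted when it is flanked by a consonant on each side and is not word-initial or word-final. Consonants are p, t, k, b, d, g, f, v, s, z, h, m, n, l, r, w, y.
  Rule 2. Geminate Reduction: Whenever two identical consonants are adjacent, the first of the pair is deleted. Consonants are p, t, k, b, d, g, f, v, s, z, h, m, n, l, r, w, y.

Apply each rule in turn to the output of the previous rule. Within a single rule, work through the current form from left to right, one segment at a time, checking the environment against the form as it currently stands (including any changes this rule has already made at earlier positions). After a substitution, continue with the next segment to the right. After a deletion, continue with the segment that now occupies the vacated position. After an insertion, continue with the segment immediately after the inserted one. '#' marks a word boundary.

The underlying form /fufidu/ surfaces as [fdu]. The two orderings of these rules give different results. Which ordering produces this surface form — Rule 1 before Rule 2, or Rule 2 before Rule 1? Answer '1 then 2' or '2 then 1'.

1 then 2

Order 1 then 2:
  1 Medial Vowel Deletion: [fufidu] → [ffdu]
  2 Geminate Reduction: [ffdu] → [fdu]
  result: [fdu]
Order 2 then 1:
  2 Geminate Reduction: no change — [fufidu]
  1 Medial Vowel Deletion: [fufidu] → [ffdu]
  result: [ffdu]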